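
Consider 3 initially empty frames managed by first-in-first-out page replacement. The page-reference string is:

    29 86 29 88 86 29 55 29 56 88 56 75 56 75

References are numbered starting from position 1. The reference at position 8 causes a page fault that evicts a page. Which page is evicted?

pos 1: 29 -> miss, frames {29}
pos 2: 86 -> miss, frames {29,86}
pos 3: 29 -> hit
pos 4: 88 -> miss, frames {29,86,88}
pos 5: 86 -> hit
pos 6: 29 -> hit
pos 7: 55 -> miss, evict 29, frames {86,88,55}
pos 8: 29 -> miss, evict 86, frames {88,55,29}
At position 8, page 86 is evicted.

86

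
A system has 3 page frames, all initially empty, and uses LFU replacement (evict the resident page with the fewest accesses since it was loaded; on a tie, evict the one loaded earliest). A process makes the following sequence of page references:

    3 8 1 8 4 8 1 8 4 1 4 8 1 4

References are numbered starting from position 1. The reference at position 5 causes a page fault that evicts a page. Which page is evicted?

pos 1: 3: fault, frames {3}
pos 2: 8: fault, frames {3,8}
pos 3: 1: fault, frames {3,8,1}
pos 4: 8: hit
pos 5: 4: fault, evict 3, frames {8,1,4}
At position 5, page 3 is evicted.

3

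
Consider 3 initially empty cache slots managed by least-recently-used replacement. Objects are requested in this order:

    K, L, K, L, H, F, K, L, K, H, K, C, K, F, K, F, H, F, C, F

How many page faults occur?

11

K → miss, frames {K}
L → miss, frames {K,L}
K → hit
L → hit
H → miss, frames {K,L,H}
F → miss, evict K, frames {L,H,F}
K → miss, evict L, frames {H,F,K}
L → miss, evict H, frames {F,K,L}
K → hit
H → miss, evict F, frames {L,K,H}
K → hit
C → miss, evict L, frames {H,K,C}
K → hit
F → miss, evict H, frames {C,K,F}
K → hit
F → hit
H → miss, evict C, frames {K,F,H}
F → hit
C → miss, evict K, frames {H,F,C}
F → hit
Page faults: 11.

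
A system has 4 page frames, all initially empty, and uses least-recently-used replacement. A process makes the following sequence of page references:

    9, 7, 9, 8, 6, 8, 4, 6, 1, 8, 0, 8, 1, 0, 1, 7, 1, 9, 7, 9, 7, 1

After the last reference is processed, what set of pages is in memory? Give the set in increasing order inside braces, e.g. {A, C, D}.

9 → fault, frames [9]
7 → fault, frames [9, 7]
9 → hit
8 → fault, frames [7, 9, 8]
6 → fault, frames [7, 9, 8, 6]
8 → hit
4 → fault, evict 7, frames [9, 6, 8, 4]
6 → hit
1 → fault, evict 9, frames [8, 4, 6, 1]
8 → hit
0 → fault, evict 4, frames [6, 1, 8, 0]
8 → hit
1 → hit
0 → hit
1 → hit
7 → fault, evict 6, frames [8, 0, 1, 7]
1 → hit
9 → fault, evict 8, frames [0, 7, 1, 9]
7 → hit
9 → hit
7 → hit
1 → hit

{0, 1, 7, 9}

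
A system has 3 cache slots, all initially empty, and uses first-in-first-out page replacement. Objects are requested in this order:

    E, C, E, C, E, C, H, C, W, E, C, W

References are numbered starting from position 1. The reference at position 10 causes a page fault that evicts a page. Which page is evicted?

C

pos 1: E: fault, frames (E)
pos 2: C: fault, frames (E C)
pos 3: E: hit
pos 4: C: hit
pos 5: E: hit
pos 6: C: hit
pos 7: H: fault, frames (E C H)
pos 8: C: hit
pos 9: W: fault, evict E, frames (C H W)
pos 10: E: fault, evict C, frames (H W E)
At position 10, page C is evicted.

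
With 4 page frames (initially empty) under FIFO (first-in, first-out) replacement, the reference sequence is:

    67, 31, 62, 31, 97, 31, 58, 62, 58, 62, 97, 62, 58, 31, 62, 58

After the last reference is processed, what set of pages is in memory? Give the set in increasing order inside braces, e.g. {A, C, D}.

{31, 58, 62, 97}

67 -> fault, frames {67}
31 -> fault, frames {67,31}
62 -> fault, frames {67,31,62}
31 -> hit
97 -> fault, frames {67,31,62,97}
31 -> hit
58 -> fault, evict 67, frames {31,62,97,58}
62 -> hit
58 -> hit
62 -> hit
97 -> hit
62 -> hit
58 -> hit
31 -> hit
62 -> hit
58 -> hit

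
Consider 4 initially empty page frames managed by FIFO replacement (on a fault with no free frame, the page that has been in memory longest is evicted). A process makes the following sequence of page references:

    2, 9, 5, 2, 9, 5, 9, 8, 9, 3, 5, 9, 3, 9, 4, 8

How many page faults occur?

6

2 -> miss, frames (2)
9 -> miss, frames (2 9)
5 -> miss, frames (2 9 5)
2 -> hit
9 -> hit
5 -> hit
9 -> hit
8 -> miss, frames (2 9 5 8)
9 -> hit
3 -> miss, evict 2, frames (9 5 8 3)
5 -> hit
9 -> hit
3 -> hit
9 -> hit
4 -> miss, evict 9, frames (5 8 3 4)
8 -> hit
Page faults: 6.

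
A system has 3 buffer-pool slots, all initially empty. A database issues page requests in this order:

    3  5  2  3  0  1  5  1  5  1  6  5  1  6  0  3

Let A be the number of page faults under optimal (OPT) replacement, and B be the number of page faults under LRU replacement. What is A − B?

-1

Under OPT: F F F . F F . . . . F . . . F F → 8 faults.
Under LRU: F F F . F F F . . . F . . . F F → 9 faults.
A − B = 8 − 9 = -1.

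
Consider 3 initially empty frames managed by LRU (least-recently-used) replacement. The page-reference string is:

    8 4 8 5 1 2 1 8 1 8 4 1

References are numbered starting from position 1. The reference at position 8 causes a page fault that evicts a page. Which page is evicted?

5

pos 1: 8: miss, frames [8]
pos 2: 4: miss, frames [8, 4]
pos 3: 8: hit
pos 4: 5: miss, frames [4, 8, 5]
pos 5: 1: miss, evict 4, frames [8, 5, 1]
pos 6: 2: miss, evict 8, frames [5, 1, 2]
pos 7: 1: hit
pos 8: 8: miss, evict 5, frames [2, 1, 8]
At position 8, page 5 is evicted.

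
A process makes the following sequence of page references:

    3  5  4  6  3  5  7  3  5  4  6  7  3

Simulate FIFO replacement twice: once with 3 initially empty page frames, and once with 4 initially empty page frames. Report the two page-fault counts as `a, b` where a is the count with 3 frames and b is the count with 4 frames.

10, 11

3 frames: F F F F F F F . . F F . F → 10 faults.
4 frames: F F F F . . F F F F F F F → 11 faults.
11 > 10: adding a frame increased faults — Belady's anomaly.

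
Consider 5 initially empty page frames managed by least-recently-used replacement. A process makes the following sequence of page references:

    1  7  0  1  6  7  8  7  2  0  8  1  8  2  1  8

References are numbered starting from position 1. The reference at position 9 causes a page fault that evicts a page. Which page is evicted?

pos 1: 1 -> miss, frames (1)
pos 2: 7 -> miss, frames (1 7)
pos 3: 0 -> miss, frames (1 7 0)
pos 4: 1 -> hit
pos 5: 6 -> miss, frames (7 0 1 6)
pos 6: 7 -> hit
pos 7: 8 -> miss, frames (0 1 6 7 8)
pos 8: 7 -> hit
pos 9: 2 -> miss, evict 0, frames (1 6 8 7 2)
At position 9, page 0 is evicted.

0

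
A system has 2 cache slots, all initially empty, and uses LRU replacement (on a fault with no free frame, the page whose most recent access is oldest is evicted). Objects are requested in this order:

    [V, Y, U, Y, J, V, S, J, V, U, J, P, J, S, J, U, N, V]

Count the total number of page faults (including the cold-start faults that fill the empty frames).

15

V → fault, frames [V]
Y → fault, frames [V, Y]
U → fault, evict V, frames [Y, U]
Y → hit
J → fault, evict U, frames [Y, J]
V → fault, evict Y, frames [J, V]
S → fault, evict J, frames [V, S]
J → fault, evict V, frames [S, J]
V → fault, evict S, frames [J, V]
U → fault, evict J, frames [V, U]
J → fault, evict V, frames [U, J]
P → fault, evict U, frames [J, P]
J → hit
S → fault, evict P, frames [J, S]
J → hit
U → fault, evict S, frames [J, U]
N → fault, evict J, frames [U, N]
V → fault, evict U, frames [N, V]
Page faults: 15.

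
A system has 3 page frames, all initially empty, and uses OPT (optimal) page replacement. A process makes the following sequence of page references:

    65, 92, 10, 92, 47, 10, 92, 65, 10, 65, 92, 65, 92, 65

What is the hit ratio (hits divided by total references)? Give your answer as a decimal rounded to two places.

0.64

65: fault, frames (65)
92: fault, frames (65 92)
10: fault, frames (65 92 10)
92: hit
47: fault, evict 65, frames (92 10 47)
10: hit
92: hit
65: fault, evict 47, frames (92 10 65)
10: hit
65: hit
92: hit
65: hit
92: hit
65: hit
Hits: 9 of 14 references → 9/14 = 0.6429.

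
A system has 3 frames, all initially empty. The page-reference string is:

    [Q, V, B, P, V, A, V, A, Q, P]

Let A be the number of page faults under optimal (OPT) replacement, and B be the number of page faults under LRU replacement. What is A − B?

-1

Under OPT: F F F F . F . . . F → 6 faults.
Under LRU: F F F F . F . . F F → 7 faults.
A − B = 6 − 7 = -1.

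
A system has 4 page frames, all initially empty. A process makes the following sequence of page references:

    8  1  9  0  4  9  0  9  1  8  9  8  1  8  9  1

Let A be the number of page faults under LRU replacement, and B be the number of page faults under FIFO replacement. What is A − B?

Under LRU: F F F F F . . . . F . . . . . . → 6 faults.
Under FIFO: F F F F F . . . . F . . F . F . → 8 faults.
A − B = 6 − 8 = -2.

-2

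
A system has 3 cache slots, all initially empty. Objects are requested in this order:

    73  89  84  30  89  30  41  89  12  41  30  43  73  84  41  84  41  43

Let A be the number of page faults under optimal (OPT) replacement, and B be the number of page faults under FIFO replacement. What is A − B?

-4

Under OPT: F F F F . . F . F . . F F F . . . . → 9 faults.
Under FIFO: F F F F . . F F F . F F F F F . . F → 13 faults.
A − B = 9 − 13 = -4.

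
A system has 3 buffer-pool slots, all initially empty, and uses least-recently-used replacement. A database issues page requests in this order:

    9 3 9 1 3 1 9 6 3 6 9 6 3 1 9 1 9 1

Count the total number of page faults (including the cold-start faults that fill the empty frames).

9 -> miss, frames (9)
3 -> miss, frames (9 3)
9 -> hit
1 -> miss, frames (3 9 1)
3 -> hit
1 -> hit
9 -> hit
6 -> miss, evict 3, frames (1 9 6)
3 -> miss, evict 1, frames (9 6 3)
6 -> hit
9 -> hit
6 -> hit
3 -> hit
1 -> miss, evict 9, frames (6 3 1)
9 -> miss, evict 6, frames (3 1 9)
1 -> hit
9 -> hit
1 -> hit
Page faults: 7.

7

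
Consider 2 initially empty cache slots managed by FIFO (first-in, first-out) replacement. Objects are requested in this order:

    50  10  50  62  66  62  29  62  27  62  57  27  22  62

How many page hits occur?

50 → fault, frames (50)
10 → fault, frames (50 10)
50 → hit
62 → fault, evict 50, frames (10 62)
66 → fault, evict 10, frames (62 66)
62 → hit
29 → fault, evict 62, frames (66 29)
62 → fault, evict 66, frames (29 62)
27 → fault, evict 29, frames (62 27)
62 → hit
57 → fault, evict 62, frames (27 57)
27 → hit
22 → fault, evict 27, frames (57 22)
62 → fault, evict 57, frames (22 62)
Hits: 4.

4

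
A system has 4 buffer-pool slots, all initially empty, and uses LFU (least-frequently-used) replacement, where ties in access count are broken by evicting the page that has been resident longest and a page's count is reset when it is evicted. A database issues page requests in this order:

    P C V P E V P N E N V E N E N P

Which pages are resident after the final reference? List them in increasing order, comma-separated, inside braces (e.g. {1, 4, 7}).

P → fault, frames [P]
C → fault, frames [P, C]
V → fault, frames [P, C, V]
P → hit
E → fault, frames [P, C, V, E]
V → hit
P → hit
N → fault, evict C, frames [P, V, E, N]
E → hit
N → hit
V → hit
E → hit
N → hit
E → hit
N → hit
P → hit

{E, N, P, V}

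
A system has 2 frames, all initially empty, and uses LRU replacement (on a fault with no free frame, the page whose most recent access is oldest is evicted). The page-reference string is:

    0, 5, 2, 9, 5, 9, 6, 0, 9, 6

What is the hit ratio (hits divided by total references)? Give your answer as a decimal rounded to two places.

0.10

0 -> miss, frames {0}
5 -> miss, frames {0,5}
2 -> miss, evict 0, frames {5,2}
9 -> miss, evict 5, frames {2,9}
5 -> miss, evict 2, frames {9,5}
9 -> hit
6 -> miss, evict 5, frames {9,6}
0 -> miss, evict 9, frames {6,0}
9 -> miss, evict 6, frames {0,9}
6 -> miss, evict 0, frames {9,6}
Hits: 1 of 10 references → 1/10 = 0.1000.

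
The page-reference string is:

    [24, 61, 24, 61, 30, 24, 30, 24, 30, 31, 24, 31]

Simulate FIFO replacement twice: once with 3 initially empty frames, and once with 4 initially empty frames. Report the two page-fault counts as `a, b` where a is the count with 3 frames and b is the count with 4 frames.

5, 4

3 frames: F F . . F . . . . F F . → 5 faults.
4 frames: F F . . F . . . . F . . → 4 faults.
4 < 5: adding a frame reduced faults, as is typical.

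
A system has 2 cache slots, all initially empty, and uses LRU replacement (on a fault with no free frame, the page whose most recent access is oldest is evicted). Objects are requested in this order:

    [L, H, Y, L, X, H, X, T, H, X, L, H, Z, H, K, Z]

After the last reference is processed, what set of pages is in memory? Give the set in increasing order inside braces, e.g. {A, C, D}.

L → miss, frames {L}
H → miss, frames {L,H}
Y → miss, evict L, frames {H,Y}
L → miss, evict H, frames {Y,L}
X → miss, evict Y, frames {L,X}
H → miss, evict L, frames {X,H}
X → hit
T → miss, evict H, frames {X,T}
H → miss, evict X, frames {T,H}
X → miss, evict T, frames {H,X}
L → miss, evict H, frames {X,L}
H → miss, evict X, frames {L,H}
Z → miss, evict L, frames {H,Z}
H → hit
K → miss, evict Z, frames {H,K}
Z → miss, evict H, frames {K,Z}

{K, Z}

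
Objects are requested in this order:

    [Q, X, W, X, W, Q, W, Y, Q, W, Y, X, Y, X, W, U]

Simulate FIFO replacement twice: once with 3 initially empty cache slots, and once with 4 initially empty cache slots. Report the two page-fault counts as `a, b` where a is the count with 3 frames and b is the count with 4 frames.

8, 5

3 frames: F F F . . . . F F . . F . . F F → 8 faults.
4 frames: F F F . . . . F . . . . . . . F → 5 faults.
5 < 8: adding a frame reduced faults, as is typical.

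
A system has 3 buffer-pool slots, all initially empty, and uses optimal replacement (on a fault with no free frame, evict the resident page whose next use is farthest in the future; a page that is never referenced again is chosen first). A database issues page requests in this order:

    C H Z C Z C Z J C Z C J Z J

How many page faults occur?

4

C → fault, frames [C]
H → fault, frames [C, H]
Z → fault, frames [C, H, Z]
C → hit
Z → hit
C → hit
Z → hit
J → fault, evict H, frames [C, Z, J]
C → hit
Z → hit
C → hit
J → hit
Z → hit
J → hit
Page faults: 4.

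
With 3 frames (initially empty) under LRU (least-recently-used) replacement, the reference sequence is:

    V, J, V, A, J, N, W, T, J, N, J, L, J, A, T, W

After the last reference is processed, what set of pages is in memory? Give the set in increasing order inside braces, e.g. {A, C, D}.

{A, T, W}

V → miss, frames [V]
J → miss, frames [V, J]
V → hit
A → miss, frames [J, V, A]
J → hit
N → miss, evict V, frames [A, J, N]
W → miss, evict A, frames [J, N, W]
T → miss, evict J, frames [N, W, T]
J → miss, evict N, frames [W, T, J]
N → miss, evict W, frames [T, J, N]
J → hit
L → miss, evict T, frames [N, J, L]
J → hit
A → miss, evict N, frames [L, J, A]
T → miss, evict L, frames [J, A, T]
W → miss, evict J, frames [A, T, W]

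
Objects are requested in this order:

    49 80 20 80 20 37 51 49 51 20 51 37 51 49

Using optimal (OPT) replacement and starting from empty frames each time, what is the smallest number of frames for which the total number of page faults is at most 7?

f=1: 14 faults
f=2: 9 faults
f=3: 6 faults
f=4: 5 faults
f=5: 5 faults
Smallest f with faults ≤ 7 is 3.

3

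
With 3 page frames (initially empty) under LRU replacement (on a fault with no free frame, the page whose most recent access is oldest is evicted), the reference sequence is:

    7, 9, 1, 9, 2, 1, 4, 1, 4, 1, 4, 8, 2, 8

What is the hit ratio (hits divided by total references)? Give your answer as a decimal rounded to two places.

7: fault, frames {7}
9: fault, frames {7,9}
1: fault, frames {7,9,1}
9: hit
2: fault, evict 7, frames {1,9,2}
1: hit
4: fault, evict 9, frames {2,1,4}
1: hit
4: hit
1: hit
4: hit
8: fault, evict 2, frames {1,4,8}
2: fault, evict 1, frames {4,8,2}
8: hit
Hits: 7 of 14 references → 7/14 = 0.5000.

0.50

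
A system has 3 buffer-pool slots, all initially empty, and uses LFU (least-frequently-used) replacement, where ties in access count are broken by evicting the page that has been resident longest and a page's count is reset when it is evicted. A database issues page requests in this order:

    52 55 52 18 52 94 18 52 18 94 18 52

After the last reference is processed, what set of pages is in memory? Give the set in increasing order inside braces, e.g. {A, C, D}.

{18, 52, 94}

52: fault, frames [52]
55: fault, frames [52, 55]
52: hit
18: fault, frames [52, 55, 18]
52: hit
94: fault, evict 55, frames [52, 18, 94]
18: hit
52: hit
18: hit
94: hit
18: hit
52: hit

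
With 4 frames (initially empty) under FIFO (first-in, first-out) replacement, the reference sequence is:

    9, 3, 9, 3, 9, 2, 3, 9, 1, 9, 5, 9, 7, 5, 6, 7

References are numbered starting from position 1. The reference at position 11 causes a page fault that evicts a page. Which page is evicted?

9

pos 1: 9: miss, frames {9}
pos 2: 3: miss, frames {9,3}
pos 3: 9: hit
pos 4: 3: hit
pos 5: 9: hit
pos 6: 2: miss, frames {9,3,2}
pos 7: 3: hit
pos 8: 9: hit
pos 9: 1: miss, frames {9,3,2,1}
pos 10: 9: hit
pos 11: 5: miss, evict 9, frames {3,2,1,5}
At position 11, page 9 is evicted.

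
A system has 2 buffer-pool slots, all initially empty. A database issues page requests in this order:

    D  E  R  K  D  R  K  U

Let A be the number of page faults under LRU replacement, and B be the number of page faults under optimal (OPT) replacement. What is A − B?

Under LRU: F F F F F F F F → 8 faults.
Under OPT: F F F F . F . F → 6 faults.
A − B = 8 − 6 = 2.

2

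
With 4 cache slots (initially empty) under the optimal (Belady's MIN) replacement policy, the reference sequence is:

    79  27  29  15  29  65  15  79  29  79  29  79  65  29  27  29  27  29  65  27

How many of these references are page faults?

79 -> fault, frames (79)
27 -> fault, frames (79 27)
29 -> fault, frames (79 27 29)
15 -> fault, frames (79 27 29 15)
29 -> hit
65 -> fault, evict 27, frames (79 29 15 65)
15 -> hit
79 -> hit
29 -> hit
79 -> hit
29 -> hit
79 -> hit
65 -> hit
29 -> hit
27 -> fault, evict 15, frames (79 29 65 27)
29 -> hit
27 -> hit
29 -> hit
65 -> hit
27 -> hit
Page faults: 6.

6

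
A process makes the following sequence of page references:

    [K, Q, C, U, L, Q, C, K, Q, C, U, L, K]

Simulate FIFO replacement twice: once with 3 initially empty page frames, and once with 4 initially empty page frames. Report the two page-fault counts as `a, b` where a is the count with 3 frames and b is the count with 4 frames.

3 frames: F F F F F F F F . . F F . → 10 faults.
4 frames: F F F F F . . F F F F F F → 11 faults.
11 > 10: adding a frame increased faults — Belady's anomaly.

10, 11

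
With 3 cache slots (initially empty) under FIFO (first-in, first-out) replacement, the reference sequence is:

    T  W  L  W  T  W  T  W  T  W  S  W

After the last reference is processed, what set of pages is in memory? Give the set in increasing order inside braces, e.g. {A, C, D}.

T: miss, frames [T]
W: miss, frames [T, W]
L: miss, frames [T, W, L]
W: hit
T: hit
W: hit
T: hit
W: hit
T: hit
W: hit
S: miss, evict T, frames [W, L, S]
W: hit

{L, S, W}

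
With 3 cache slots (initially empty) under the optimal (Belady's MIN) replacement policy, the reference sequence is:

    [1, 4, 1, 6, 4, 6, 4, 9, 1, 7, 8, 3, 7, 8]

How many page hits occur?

7

1: fault, frames (1)
4: fault, frames (1 4)
1: hit
6: fault, frames (1 4 6)
4: hit
6: hit
4: hit
9: fault, evict 6, frames (1 4 9)
1: hit
7: fault, evict 9, frames (1 4 7)
8: fault, evict 4, frames (1 7 8)
3: fault, evict 1, frames (7 8 3)
7: hit
8: hit
Hits: 7.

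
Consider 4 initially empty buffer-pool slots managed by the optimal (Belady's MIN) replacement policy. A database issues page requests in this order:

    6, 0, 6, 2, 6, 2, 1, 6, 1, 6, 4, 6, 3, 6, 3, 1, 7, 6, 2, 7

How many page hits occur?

13

6 -> fault, frames [6]
0 -> fault, frames [6, 0]
6 -> hit
2 -> fault, frames [6, 0, 2]
6 -> hit
2 -> hit
1 -> fault, frames [6, 0, 2, 1]
6 -> hit
1 -> hit
6 -> hit
4 -> fault, evict 0, frames [6, 2, 1, 4]
6 -> hit
3 -> fault, evict 4, frames [6, 2, 1, 3]
6 -> hit
3 -> hit
1 -> hit
7 -> fault, evict 3, frames [6, 2, 1, 7]
6 -> hit
2 -> hit
7 -> hit
Hits: 13.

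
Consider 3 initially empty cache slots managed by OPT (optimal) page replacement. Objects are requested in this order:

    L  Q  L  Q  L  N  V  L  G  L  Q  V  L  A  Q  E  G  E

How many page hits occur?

L → miss, frames {L}
Q → miss, frames {L,Q}
L → hit
Q → hit
L → hit
N → miss, frames {L,Q,N}
V → miss, evict N, frames {L,Q,V}
L → hit
G → miss, evict V, frames {L,Q,G}
L → hit
Q → hit
V → miss, evict G, frames {L,Q,V}
L → hit
A → miss, evict V, frames {L,Q,A}
Q → hit
E → miss, evict A, frames {L,Q,E}
G → miss, evict Q, frames {L,E,G}
E → hit
Hits: 9.

9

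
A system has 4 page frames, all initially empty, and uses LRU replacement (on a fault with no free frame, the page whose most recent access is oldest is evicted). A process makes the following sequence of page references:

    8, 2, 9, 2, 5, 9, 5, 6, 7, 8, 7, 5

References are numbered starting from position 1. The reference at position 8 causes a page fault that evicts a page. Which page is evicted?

pos 1: 8 -> fault, frames [8]
pos 2: 2 -> fault, frames [8, 2]
pos 3: 9 -> fault, frames [8, 2, 9]
pos 4: 2 -> hit
pos 5: 5 -> fault, frames [8, 9, 2, 5]
pos 6: 9 -> hit
pos 7: 5 -> hit
pos 8: 6 -> fault, evict 8, frames [2, 9, 5, 6]
At position 8, page 8 is evicted.

8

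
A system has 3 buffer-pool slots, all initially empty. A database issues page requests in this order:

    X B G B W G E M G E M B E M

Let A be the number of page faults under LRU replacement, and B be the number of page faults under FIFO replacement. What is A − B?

Under LRU: F F F . F . F F . . . F . . → 7 faults.
Under FIFO: F F F . F . F F F . . F F F → 10 faults.
A − B = 7 − 10 = -3.

-3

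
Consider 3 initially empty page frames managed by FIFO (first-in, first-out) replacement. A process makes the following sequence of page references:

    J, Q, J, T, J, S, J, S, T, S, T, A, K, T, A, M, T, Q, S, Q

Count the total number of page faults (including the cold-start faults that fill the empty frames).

11

J → miss, frames (J)
Q → miss, frames (J Q)
J → hit
T → miss, frames (J Q T)
J → hit
S → miss, evict J, frames (Q T S)
J → miss, evict Q, frames (T S J)
S → hit
T → hit
S → hit
T → hit
A → miss, evict T, frames (S J A)
K → miss, evict S, frames (J A K)
T → miss, evict J, frames (A K T)
A → hit
M → miss, evict A, frames (K T M)
T → hit
Q → miss, evict K, frames (T M Q)
S → miss, evict T, frames (M Q S)
Q → hit
Page faults: 11.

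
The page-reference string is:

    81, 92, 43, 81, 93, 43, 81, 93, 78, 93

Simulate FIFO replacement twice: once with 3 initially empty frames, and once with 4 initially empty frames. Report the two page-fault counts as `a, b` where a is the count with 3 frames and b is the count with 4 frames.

6, 5

3 frames: F F F . F . F . F . → 6 faults.
4 frames: F F F . F . . . F . → 5 faults.
5 < 6: adding a frame reduced faults, as is typical.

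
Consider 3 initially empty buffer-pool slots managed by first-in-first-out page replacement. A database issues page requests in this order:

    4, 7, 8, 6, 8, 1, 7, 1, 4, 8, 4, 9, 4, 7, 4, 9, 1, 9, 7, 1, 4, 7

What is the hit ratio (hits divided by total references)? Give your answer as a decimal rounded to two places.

4: miss, frames (4)
7: miss, frames (4 7)
8: miss, frames (4 7 8)
6: miss, evict 4, frames (7 8 6)
8: hit
1: miss, evict 7, frames (8 6 1)
7: miss, evict 8, frames (6 1 7)
1: hit
4: miss, evict 6, frames (1 7 4)
8: miss, evict 1, frames (7 4 8)
4: hit
9: miss, evict 7, frames (4 8 9)
4: hit
7: miss, evict 4, frames (8 9 7)
4: miss, evict 8, frames (9 7 4)
9: hit
1: miss, evict 9, frames (7 4 1)
9: miss, evict 7, frames (4 1 9)
7: miss, evict 4, frames (1 9 7)
1: hit
4: miss, evict 1, frames (9 7 4)
7: hit
Hits: 7 of 22 references → 7/22 = 0.3182.

0.32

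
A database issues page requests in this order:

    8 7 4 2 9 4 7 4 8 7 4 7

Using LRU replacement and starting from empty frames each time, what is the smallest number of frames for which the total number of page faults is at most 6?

f=1: 12 faults
f=2: 10 faults
f=3: 7 faults
f=4: 6 faults
f=5: 5 faults
Smallest f with faults ≤ 6 is 4.

4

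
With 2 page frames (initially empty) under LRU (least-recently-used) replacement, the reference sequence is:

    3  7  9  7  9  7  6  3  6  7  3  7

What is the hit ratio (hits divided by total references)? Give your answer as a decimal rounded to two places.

3 → fault, frames [3]
7 → fault, frames [3, 7]
9 → fault, evict 3, frames [7, 9]
7 → hit
9 → hit
7 → hit
6 → fault, evict 9, frames [7, 6]
3 → fault, evict 7, frames [6, 3]
6 → hit
7 → fault, evict 3, frames [6, 7]
3 → fault, evict 6, frames [7, 3]
7 → hit
Hits: 5 of 12 references → 5/12 = 0.4167.

0.42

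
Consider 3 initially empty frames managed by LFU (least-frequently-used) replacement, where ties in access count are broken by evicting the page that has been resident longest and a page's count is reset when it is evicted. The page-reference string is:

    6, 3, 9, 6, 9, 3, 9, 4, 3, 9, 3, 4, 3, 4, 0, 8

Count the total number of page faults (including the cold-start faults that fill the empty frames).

6 -> miss, frames [6]
3 -> miss, frames [6, 3]
9 -> miss, frames [6, 3, 9]
6 -> hit
9 -> hit
3 -> hit
9 -> hit
4 -> miss, evict 6, frames [3, 9, 4]
3 -> hit
9 -> hit
3 -> hit
4 -> hit
3 -> hit
4 -> hit
0 -> miss, evict 4, frames [3, 9, 0]
8 -> miss, evict 0, frames [3, 9, 8]
Page faults: 6.

6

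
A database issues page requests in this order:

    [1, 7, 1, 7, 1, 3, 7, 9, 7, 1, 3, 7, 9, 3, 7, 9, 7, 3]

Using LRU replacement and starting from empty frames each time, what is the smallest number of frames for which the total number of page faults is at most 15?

2

f=1: 18 faults
f=2: 13 faults
f=3: 7 faults
f=4: 4 faults
Smallest f with faults ≤ 15 is 2.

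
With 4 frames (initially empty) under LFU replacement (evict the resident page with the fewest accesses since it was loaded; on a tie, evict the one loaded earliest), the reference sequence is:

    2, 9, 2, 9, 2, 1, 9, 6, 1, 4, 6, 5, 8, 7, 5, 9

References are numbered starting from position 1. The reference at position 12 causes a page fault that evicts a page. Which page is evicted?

pos 1: 2: fault, frames {2}
pos 2: 9: fault, frames {2,9}
pos 3: 2: hit
pos 4: 9: hit
pos 5: 2: hit
pos 6: 1: fault, frames {2,9,1}
pos 7: 9: hit
pos 8: 6: fault, frames {2,9,1,6}
pos 9: 1: hit
pos 10: 4: fault, evict 6, frames {2,9,1,4}
pos 11: 6: fault, evict 4, frames {2,9,1,6}
pos 12: 5: fault, evict 6, frames {2,9,1,5}
At position 12, page 6 is evicted.

6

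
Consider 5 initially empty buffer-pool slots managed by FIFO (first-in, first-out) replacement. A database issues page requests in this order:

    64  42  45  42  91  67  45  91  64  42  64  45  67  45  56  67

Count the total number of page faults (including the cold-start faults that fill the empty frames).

64: miss, frames (64)
42: miss, frames (64 42)
45: miss, frames (64 42 45)
42: hit
91: miss, frames (64 42 45 91)
67: miss, frames (64 42 45 91 67)
45: hit
91: hit
64: hit
42: hit
64: hit
45: hit
67: hit
45: hit
56: miss, evict 64, frames (42 45 91 67 56)
67: hit
Page faults: 6.

6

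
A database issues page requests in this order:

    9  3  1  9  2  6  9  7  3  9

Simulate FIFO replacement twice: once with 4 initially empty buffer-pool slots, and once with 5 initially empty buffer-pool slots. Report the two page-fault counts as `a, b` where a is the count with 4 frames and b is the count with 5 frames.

8, 7

4 frames: F F F . F F F F F . → 8 faults.
5 frames: F F F . F F . F . F → 7 faults.
7 < 8: adding a frame reduced faults, as is typical.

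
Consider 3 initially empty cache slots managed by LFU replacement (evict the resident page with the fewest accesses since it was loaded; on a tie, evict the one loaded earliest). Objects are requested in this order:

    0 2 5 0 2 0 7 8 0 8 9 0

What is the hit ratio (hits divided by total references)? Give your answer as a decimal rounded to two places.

0.50

0: fault, frames (0)
2: fault, frames (0 2)
5: fault, frames (0 2 5)
0: hit
2: hit
0: hit
7: fault, evict 5, frames (0 2 7)
8: fault, evict 7, frames (0 2 8)
0: hit
8: hit
9: fault, evict 2, frames (0 8 9)
0: hit
Hits: 6 of 12 references → 6/12 = 0.5000.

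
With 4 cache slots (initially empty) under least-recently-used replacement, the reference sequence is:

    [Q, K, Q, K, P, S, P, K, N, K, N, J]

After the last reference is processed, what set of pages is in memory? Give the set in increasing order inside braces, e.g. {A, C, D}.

{J, K, N, P}

Q -> miss, frames (Q)
K -> miss, frames (Q K)
Q -> hit
K -> hit
P -> miss, frames (Q K P)
S -> miss, frames (Q K P S)
P -> hit
K -> hit
N -> miss, evict Q, frames (S P K N)
K -> hit
N -> hit
J -> miss, evict S, frames (P K N J)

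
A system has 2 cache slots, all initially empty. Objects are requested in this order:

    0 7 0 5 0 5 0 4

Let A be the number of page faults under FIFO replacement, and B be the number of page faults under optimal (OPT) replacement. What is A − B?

Under FIFO: F F . F F . . F → 5 faults.
Under OPT: F F . F . . . F → 4 faults.
A − B = 5 − 4 = 1.

1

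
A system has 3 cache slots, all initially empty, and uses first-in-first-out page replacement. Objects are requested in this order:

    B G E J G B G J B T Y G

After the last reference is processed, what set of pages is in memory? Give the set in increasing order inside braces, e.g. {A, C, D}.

B: miss, frames [B]
G: miss, frames [B, G]
E: miss, frames [B, G, E]
J: miss, evict B, frames [G, E, J]
G: hit
B: miss, evict G, frames [E, J, B]
G: miss, evict E, frames [J, B, G]
J: hit
B: hit
T: miss, evict J, frames [B, G, T]
Y: miss, evict B, frames [G, T, Y]
G: hit

{G, T, Y}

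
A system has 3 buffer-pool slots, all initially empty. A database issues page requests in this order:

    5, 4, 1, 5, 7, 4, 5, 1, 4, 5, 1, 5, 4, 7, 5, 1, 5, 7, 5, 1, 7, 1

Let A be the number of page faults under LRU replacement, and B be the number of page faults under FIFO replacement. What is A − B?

Under LRU: F F F . F F . F . . . . . F . F . . . . . . → 8 faults.
Under FIFO: F F F . F . F . F . F . . F F . . . . . . . → 9 faults.
A − B = 8 − 9 = -1.

-1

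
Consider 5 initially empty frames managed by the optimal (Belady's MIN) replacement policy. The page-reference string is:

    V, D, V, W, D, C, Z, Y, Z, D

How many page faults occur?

V → miss, frames {V}
D → miss, frames {V,D}
V → hit
W → miss, frames {V,D,W}
D → hit
C → miss, frames {V,D,W,C}
Z → miss, frames {V,D,W,C,Z}
Y → miss, evict C, frames {V,D,W,Z,Y}
Z → hit
D → hit
Page faults: 6.

6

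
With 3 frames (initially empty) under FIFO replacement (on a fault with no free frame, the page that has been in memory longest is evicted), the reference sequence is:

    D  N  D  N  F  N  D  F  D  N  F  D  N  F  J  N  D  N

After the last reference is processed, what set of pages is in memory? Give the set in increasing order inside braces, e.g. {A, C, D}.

D -> miss, frames (D)
N -> miss, frames (D N)
D -> hit
N -> hit
F -> miss, frames (D N F)
N -> hit
D -> hit
F -> hit
D -> hit
N -> hit
F -> hit
D -> hit
N -> hit
F -> hit
J -> miss, evict D, frames (N F J)
N -> hit
D -> miss, evict N, frames (F J D)
N -> miss, evict F, frames (J D N)

{D, J, N}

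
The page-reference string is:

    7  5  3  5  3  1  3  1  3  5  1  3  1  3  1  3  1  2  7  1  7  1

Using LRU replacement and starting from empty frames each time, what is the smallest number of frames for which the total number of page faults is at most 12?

f=1: 22 faults
f=2: 10 faults
f=3: 6 faults
f=4: 6 faults
f=5: 5 faults
Smallest f with faults ≤ 12 is 2.

2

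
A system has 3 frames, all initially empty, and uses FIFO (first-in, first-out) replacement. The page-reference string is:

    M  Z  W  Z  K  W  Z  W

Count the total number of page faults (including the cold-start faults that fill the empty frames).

4

M: fault, frames {M}
Z: fault, frames {M,Z}
W: fault, frames {M,Z,W}
Z: hit
K: fault, evict M, frames {Z,W,K}
W: hit
Z: hit
W: hit
Page faults: 4.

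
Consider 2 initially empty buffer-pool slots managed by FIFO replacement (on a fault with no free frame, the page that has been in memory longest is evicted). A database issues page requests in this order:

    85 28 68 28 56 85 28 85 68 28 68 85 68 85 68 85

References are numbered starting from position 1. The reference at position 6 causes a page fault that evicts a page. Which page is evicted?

pos 1: 85 -> miss, frames [85]
pos 2: 28 -> miss, frames [85, 28]
pos 3: 68 -> miss, evict 85, frames [28, 68]
pos 4: 28 -> hit
pos 5: 56 -> miss, evict 28, frames [68, 56]
pos 6: 85 -> miss, evict 68, frames [56, 85]
At position 6, page 68 is evicted.

68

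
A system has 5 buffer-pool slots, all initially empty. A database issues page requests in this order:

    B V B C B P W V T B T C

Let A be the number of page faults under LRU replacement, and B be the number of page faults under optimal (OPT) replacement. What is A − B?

Under LRU: F F . F . F F . F . . F → 7 faults.
Under OPT: F F . F . F F . F . . . → 6 faults.
A − B = 7 − 6 = 1.

1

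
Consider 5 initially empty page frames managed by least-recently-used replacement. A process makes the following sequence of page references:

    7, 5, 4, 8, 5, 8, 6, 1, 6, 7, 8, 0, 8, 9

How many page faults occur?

7: fault, frames [7]
5: fault, frames [7, 5]
4: fault, frames [7, 5, 4]
8: fault, frames [7, 5, 4, 8]
5: hit
8: hit
6: fault, frames [7, 4, 5, 8, 6]
1: fault, evict 7, frames [4, 5, 8, 6, 1]
6: hit
7: fault, evict 4, frames [5, 8, 1, 6, 7]
8: hit
0: fault, evict 5, frames [1, 6, 7, 8, 0]
8: hit
9: fault, evict 1, frames [6, 7, 0, 8, 9]
Page faults: 9.

9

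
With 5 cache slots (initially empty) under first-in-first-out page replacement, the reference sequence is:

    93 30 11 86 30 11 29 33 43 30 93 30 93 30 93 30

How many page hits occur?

7

93 → miss, frames {93}
30 → miss, frames {93,30}
11 → miss, frames {93,30,11}
86 → miss, frames {93,30,11,86}
30 → hit
11 → hit
29 → miss, frames {93,30,11,86,29}
33 → miss, evict 93, frames {30,11,86,29,33}
43 → miss, evict 30, frames {11,86,29,33,43}
30 → miss, evict 11, frames {86,29,33,43,30}
93 → miss, evict 86, frames {29,33,43,30,93}
30 → hit
93 → hit
30 → hit
93 → hit
30 → hit
Hits: 7.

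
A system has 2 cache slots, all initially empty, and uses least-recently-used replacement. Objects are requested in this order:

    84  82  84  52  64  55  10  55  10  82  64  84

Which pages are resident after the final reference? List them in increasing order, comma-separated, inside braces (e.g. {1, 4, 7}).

84 → fault, frames (84)
82 → fault, frames (84 82)
84 → hit
52 → fault, evict 82, frames (84 52)
64 → fault, evict 84, frames (52 64)
55 → fault, evict 52, frames (64 55)
10 → fault, evict 64, frames (55 10)
55 → hit
10 → hit
82 → fault, evict 55, frames (10 82)
64 → fault, evict 10, frames (82 64)
84 → fault, evict 82, frames (64 84)

{64, 84}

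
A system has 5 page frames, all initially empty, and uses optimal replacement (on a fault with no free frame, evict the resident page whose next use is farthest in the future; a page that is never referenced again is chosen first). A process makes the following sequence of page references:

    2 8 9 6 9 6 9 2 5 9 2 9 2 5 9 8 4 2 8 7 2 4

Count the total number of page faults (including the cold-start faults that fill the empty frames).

2 -> fault, frames {2}
8 -> fault, frames {2,8}
9 -> fault, frames {2,8,9}
6 -> fault, frames {2,8,9,6}
9 -> hit
6 -> hit
9 -> hit
2 -> hit
5 -> fault, frames {2,8,9,6,5}
9 -> hit
2 -> hit
9 -> hit
2 -> hit
5 -> hit
9 -> hit
8 -> hit
4 -> fault, evict 5, frames {2,8,9,6,4}
2 -> hit
8 -> hit
7 -> fault, evict 6, frames {2,8,9,4,7}
2 -> hit
4 -> hit
Page faults: 7.

7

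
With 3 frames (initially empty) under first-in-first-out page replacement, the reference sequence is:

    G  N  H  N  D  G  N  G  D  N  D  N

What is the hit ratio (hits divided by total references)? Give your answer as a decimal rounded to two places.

G → miss, frames {G}
N → miss, frames {G,N}
H → miss, frames {G,N,H}
N → hit
D → miss, evict G, frames {N,H,D}
G → miss, evict N, frames {H,D,G}
N → miss, evict H, frames {D,G,N}
G → hit
D → hit
N → hit
D → hit
N → hit
Hits: 6 of 12 references → 6/12 = 0.5000.

0.50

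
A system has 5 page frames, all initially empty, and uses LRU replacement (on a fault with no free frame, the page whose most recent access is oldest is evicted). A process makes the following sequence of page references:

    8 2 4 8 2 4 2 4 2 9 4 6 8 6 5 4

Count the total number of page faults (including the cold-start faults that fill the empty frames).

8: fault, frames {8}
2: fault, frames {8,2}
4: fault, frames {8,2,4}
8: hit
2: hit
4: hit
2: hit
4: hit
2: hit
9: fault, frames {8,4,2,9}
4: hit
6: fault, frames {8,2,9,4,6}
8: hit
6: hit
5: fault, evict 2, frames {9,4,8,6,5}
4: hit
Page faults: 6.

6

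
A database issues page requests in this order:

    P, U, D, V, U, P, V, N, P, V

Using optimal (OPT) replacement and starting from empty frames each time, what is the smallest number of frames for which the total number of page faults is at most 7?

f=1: 10 faults
f=2: 7 faults
f=3: 5 faults
f=4: 5 faults
f=5: 5 faults
Smallest f with faults ≤ 7 is 2.

2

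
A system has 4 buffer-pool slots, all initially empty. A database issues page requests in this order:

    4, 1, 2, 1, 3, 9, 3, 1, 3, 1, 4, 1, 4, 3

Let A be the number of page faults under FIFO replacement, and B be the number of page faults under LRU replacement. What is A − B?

1

Under FIFO: F F F . F F . . . . F F . . → 7 faults.
Under LRU: F F F . F F . . . . F . . . → 6 faults.
A − B = 7 − 6 = 1.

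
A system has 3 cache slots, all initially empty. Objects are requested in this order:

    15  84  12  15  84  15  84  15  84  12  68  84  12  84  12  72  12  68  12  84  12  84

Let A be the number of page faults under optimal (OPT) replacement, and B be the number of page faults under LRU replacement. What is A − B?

Under OPT: F F F . . . . . . . F . . . . F . . . F . . → 6 faults.
Under LRU: F F F . . . . . . . F . . . . F . F . F . . → 7 faults.
A − B = 6 − 7 = -1.

-1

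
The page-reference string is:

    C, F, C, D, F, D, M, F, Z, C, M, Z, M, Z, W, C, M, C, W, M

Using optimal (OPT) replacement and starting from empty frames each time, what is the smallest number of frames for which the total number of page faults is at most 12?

2

f=1: 20 faults
f=2: 10 faults
f=3: 6 faults
f=4: 6 faults
f=5: 6 faults
f=6: 6 faults
Smallest f with faults ≤ 12 is 2.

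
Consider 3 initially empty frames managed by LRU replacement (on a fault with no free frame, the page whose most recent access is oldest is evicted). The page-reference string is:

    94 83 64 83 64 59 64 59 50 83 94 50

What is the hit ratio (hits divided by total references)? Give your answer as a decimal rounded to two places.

0.42

94: miss, frames [94]
83: miss, frames [94, 83]
64: miss, frames [94, 83, 64]
83: hit
64: hit
59: miss, evict 94, frames [83, 64, 59]
64: hit
59: hit
50: miss, evict 83, frames [64, 59, 50]
83: miss, evict 64, frames [59, 50, 83]
94: miss, evict 59, frames [50, 83, 94]
50: hit
Hits: 5 of 12 references → 5/12 = 0.4167.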